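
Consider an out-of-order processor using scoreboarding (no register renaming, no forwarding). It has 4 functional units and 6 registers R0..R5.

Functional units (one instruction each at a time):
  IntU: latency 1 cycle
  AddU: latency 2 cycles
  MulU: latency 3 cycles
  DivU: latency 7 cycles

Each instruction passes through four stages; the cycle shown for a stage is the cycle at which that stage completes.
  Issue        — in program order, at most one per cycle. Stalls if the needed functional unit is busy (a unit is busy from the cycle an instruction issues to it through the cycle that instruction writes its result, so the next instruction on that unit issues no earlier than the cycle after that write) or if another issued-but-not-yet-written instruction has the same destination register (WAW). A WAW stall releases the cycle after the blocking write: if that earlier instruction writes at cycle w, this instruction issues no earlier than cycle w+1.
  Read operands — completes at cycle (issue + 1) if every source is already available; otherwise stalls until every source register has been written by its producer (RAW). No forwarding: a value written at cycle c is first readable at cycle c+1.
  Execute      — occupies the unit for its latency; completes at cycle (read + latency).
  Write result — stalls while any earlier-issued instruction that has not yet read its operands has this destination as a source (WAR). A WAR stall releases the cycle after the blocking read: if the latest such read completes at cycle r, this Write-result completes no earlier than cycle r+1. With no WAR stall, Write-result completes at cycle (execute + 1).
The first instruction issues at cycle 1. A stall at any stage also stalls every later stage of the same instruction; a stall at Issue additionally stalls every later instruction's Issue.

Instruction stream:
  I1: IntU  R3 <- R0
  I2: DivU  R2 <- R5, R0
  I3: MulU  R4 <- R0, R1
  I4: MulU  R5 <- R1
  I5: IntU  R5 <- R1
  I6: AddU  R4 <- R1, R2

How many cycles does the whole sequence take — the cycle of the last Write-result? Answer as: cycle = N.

cycle = 20

I1: IS=1 RO=2 EX=3 WR=4
I2: IS=2 RO=3 EX=10 WR=11
I3: IS=3 RO=4 EX=7 WR=8
I4: IS=9 RO=10 EX=13 WR=14  [struct: MulU busy until I3 writes@8]
I5: IS=15 RO=16 EX=17 WR=18  [WAW R5: wait I4 write@14]
I6: IS=16 RO=17 EX=19 WR=20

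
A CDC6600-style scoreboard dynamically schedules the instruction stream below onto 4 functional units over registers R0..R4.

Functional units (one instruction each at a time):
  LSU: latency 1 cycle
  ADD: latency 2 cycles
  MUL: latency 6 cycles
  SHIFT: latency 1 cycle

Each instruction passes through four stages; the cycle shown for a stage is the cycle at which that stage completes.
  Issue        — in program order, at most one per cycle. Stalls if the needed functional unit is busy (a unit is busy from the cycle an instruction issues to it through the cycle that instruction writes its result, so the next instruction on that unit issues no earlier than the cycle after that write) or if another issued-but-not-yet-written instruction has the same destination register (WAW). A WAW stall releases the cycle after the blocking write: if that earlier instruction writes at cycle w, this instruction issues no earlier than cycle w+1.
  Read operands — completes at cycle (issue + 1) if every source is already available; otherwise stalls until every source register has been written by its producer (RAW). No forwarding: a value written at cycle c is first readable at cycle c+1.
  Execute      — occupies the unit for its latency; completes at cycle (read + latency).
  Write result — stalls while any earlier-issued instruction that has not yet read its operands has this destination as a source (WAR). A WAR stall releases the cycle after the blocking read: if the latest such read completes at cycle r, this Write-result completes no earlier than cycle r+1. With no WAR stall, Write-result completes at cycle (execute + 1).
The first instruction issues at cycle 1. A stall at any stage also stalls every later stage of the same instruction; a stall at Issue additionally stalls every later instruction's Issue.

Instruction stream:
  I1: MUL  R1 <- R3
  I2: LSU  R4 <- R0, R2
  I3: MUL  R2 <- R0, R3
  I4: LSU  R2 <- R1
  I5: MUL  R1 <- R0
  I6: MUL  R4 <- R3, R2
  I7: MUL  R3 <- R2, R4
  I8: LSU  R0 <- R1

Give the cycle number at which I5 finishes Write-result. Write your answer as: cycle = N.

t=1  I1 dispatched to MUL
t=2  I1 operands ready · I2 dispatched to LSU
t=3  I2 operands ready
t=4  I2 complete
t=5  R4←I2
t=8  I1 complete
t=9  R1←I1
t=10  I3 dispatched to MUL
t=11  I3 operands ready
t=17  I3 complete
t=18  R2←I3
t=19  I4 dispatched to LSU
t=20  I4 operands ready · I5 dispatched to MUL
t=21  I4 complete · I5 operands ready
t=22  R2←I4
t=27  I5 complete
t=28  R1←I5
t=29  I6 dispatched to MUL
t=30  I6 operands ready
t=36  I6 complete
t=37  R4←I6
t=38  I7 dispatched to MUL
t=39  I7 operands ready · I8 dispatched to LSU
t=40  I8 operands ready
t=41  I8 complete
t=42  R0←I8
t=45  I7 complete
t=46  R3←I7

cycle = 28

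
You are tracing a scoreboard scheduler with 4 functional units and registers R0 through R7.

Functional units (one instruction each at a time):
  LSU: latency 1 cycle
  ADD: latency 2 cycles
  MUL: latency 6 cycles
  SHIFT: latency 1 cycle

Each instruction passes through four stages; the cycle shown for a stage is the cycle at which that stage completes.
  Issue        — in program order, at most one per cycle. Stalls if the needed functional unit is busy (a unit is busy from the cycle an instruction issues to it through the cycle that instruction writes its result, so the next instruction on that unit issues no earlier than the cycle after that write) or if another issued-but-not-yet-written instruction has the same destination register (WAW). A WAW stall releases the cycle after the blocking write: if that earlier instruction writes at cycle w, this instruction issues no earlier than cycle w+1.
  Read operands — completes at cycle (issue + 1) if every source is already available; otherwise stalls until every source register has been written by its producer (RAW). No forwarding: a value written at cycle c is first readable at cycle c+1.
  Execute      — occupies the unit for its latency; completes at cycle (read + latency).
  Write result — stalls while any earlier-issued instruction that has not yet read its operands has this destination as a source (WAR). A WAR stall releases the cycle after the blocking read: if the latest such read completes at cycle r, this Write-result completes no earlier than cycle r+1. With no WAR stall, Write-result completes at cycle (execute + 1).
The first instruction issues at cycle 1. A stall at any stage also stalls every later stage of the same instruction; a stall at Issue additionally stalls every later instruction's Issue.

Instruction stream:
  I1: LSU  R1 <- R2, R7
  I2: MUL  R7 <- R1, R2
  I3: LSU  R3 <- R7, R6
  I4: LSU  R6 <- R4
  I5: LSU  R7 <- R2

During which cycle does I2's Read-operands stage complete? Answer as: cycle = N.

cycle = 5

t=1  I1 issues→LSU
t=2  I1 reads · I2 issues→MUL
t=3  I1 exec-done
t=4  I1 writes R1
t=5  I2 reads · I3 issues→LSU
t=11  I2 exec-done
t=12  I2 writes R7
t=13  I3 reads
t=14  I3 exec-done
t=15  I3 writes R3
t=16  I4 issues→LSU
t=17  I4 reads
t=18  I4 exec-done
t=19  I4 writes R6
t=20  I5 issues→LSU
t=21  I5 reads
t=22  I5 exec-done
t=23  I5 writes R7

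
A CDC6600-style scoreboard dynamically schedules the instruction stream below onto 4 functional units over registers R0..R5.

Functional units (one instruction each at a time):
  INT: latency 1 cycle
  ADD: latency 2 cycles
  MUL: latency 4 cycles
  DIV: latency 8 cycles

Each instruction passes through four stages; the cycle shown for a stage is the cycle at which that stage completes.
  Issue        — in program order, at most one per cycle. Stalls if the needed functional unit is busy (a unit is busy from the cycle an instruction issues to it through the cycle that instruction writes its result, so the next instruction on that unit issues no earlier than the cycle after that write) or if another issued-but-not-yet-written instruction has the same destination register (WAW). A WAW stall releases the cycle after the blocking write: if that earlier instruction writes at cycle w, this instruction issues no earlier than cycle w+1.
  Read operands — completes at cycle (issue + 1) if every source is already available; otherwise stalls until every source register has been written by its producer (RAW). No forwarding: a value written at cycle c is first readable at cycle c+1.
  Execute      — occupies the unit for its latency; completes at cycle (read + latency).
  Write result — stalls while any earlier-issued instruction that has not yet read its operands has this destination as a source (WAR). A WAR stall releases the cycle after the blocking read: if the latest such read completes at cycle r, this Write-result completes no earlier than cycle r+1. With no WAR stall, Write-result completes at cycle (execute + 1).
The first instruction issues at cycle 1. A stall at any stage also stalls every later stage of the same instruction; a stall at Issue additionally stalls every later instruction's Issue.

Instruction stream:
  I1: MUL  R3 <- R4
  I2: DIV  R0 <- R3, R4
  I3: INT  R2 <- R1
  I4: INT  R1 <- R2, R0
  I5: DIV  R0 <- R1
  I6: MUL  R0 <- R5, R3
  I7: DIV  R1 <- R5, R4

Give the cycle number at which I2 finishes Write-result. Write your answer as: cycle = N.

cycle = 17

cycle 1: issue I1 (MUL)
cycle 2: I1 read-ops · issue I2 (DIV)
cycle 3: issue I3 (INT)
cycle 4: I3 read-ops
cycle 5: I3 finished on INT
cycle 6: I1 finished on MUL · I3→R2
cycle 7: I1→R3 · issue I4 (INT)
cycle 8: I2 read-ops
cycle 16: I2 finished on DIV
cycle 17: I2→R0
cycle 18: I4 read-ops · issue I5 (DIV)
cycle 19: I4 finished on INT
cycle 20: I4→R1
cycle 21: I5 read-ops
cycle 29: I5 finished on DIV
cycle 30: I5→R0
cycle 31: issue I6 (MUL)
cycle 32: I6 read-ops · issue I7 (DIV)
cycle 33: I7 read-ops
cycle 36: I6 finished on MUL
cycle 37: I6→R0
cycle 41: I7 finished on DIV
cycle 42: I7→R1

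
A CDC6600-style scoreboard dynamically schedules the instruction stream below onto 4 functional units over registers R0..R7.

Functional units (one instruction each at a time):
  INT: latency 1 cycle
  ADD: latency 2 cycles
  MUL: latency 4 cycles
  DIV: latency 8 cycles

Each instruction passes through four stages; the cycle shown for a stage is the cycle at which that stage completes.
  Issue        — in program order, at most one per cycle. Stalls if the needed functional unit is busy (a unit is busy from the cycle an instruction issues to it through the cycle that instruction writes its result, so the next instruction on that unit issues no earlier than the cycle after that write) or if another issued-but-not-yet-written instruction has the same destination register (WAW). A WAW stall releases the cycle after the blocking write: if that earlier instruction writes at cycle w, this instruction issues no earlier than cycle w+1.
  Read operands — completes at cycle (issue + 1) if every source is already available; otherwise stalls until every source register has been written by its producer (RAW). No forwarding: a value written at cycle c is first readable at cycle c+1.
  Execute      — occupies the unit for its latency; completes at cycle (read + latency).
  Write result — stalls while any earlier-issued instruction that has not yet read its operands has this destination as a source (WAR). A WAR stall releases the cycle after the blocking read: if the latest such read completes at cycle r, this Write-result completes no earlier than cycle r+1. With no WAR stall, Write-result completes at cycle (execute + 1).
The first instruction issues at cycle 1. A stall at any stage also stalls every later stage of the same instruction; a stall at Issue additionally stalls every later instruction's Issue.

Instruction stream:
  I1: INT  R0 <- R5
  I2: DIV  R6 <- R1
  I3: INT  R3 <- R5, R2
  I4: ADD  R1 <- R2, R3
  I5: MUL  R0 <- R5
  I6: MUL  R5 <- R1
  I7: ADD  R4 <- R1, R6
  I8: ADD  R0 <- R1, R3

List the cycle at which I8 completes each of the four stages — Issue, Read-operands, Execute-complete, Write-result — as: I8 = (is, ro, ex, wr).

cycle 1: I1 dispatched to INT
cycle 2: I1 operands ready · I2 dispatched to DIV
cycle 3: I1 complete · I2 operands ready
cycle 4: R0←I1
cycle 5: I3 dispatched to INT
cycle 6: I3 operands ready · I4 dispatched to ADD
cycle 7: I3 complete · I5 dispatched to MUL
cycle 8: R3←I3 · I5 operands ready
cycle 9: I4 operands ready
cycle 11: I2 complete · I4 complete
cycle 12: R6←I2 · R1←I4 · I5 complete
cycle 13: R0←I5
cycle 14: I6 dispatched to MUL
cycle 15: I6 operands ready · I7 dispatched to ADD
cycle 16: I7 operands ready
cycle 18: I7 complete
cycle 19: I6 complete · R4←I7
cycle 20: R5←I6 · I8 dispatched to ADD
cycle 21: I8 operands ready
cycle 23: I8 complete
cycle 24: R0←I8

I8 = (20, 21, 23, 24)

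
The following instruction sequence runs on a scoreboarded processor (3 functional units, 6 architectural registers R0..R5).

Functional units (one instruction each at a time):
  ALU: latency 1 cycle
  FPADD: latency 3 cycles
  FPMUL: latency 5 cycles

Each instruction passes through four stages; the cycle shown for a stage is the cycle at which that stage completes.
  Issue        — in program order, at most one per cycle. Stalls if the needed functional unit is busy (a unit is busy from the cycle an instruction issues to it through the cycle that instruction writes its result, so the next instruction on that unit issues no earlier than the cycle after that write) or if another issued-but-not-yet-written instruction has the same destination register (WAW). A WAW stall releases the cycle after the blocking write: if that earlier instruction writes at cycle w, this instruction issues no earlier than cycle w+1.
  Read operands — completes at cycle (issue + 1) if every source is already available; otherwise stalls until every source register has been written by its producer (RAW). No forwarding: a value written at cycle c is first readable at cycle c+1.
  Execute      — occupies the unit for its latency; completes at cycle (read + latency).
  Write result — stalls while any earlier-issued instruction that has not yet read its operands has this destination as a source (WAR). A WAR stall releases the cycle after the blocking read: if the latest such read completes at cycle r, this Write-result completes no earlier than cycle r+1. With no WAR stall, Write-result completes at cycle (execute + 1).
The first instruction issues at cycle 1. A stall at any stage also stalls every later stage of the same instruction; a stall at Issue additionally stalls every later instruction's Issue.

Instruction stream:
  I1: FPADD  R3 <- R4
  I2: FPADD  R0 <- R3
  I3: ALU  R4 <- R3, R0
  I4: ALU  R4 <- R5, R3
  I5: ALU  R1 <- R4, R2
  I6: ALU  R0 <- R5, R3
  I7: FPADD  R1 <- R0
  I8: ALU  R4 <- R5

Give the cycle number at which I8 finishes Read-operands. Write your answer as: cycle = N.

c1: issue I1 (FPADD)
c2: I1 read-ops
c5: I1 finished on FPADD
c6: I1→R3
c7: issue I2 (FPADD)
c8: I2 read-ops | issue I3 (ALU)
c11: I2 finished on FPADD
c12: I2→R0
c13: I3 read-ops
c14: I3 finished on ALU
c15: I3→R4
c16: issue I4 (ALU)
c17: I4 read-ops
c18: I4 finished on ALU
c19: I4→R4
c20: issue I5 (ALU)
c21: I5 read-ops
c22: I5 finished on ALU
c23: I5→R1
c24: issue I6 (ALU)
c25: I6 read-ops | issue I7 (FPADD)
c26: I6 finished on ALU
c27: I6→R0
c28: I7 read-ops | issue I8 (ALU)
c29: I8 read-ops
c30: I8 finished on ALU
c31: I7 finished on FPADD | I8→R4
c32: I7→R1

cycle = 29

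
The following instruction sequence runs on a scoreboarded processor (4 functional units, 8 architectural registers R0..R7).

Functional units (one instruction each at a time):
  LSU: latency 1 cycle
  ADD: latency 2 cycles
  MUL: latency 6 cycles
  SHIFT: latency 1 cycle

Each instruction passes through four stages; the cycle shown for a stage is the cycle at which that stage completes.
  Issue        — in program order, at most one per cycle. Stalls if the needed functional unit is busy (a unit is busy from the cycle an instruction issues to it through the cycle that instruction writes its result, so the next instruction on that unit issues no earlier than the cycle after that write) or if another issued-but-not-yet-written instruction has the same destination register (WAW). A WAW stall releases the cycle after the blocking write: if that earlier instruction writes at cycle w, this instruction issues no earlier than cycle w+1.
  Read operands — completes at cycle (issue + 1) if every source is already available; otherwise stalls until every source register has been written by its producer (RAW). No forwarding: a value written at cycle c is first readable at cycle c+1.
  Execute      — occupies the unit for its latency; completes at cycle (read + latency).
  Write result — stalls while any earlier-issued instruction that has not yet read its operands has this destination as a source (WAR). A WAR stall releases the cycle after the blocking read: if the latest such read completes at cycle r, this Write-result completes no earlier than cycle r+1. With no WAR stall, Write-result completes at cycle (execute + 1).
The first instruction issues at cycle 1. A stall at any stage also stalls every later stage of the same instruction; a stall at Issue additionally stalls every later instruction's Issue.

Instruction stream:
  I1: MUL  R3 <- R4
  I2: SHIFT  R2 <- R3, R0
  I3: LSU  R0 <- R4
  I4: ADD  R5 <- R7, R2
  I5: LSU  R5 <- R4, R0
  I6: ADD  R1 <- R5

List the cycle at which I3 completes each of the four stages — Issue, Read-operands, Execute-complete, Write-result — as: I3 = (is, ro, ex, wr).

cycle 1: issue I1 (MUL)
cycle 2: I1 read-ops | issue I2 (SHIFT)
cycle 3: issue I3 (LSU)
cycle 4: I3 read-ops | issue I4 (ADD)
cycle 5: I3 finished on LSU
cycle 8: I1 finished on MUL
cycle 9: I1→R3
cycle 10: I2 read-ops
cycle 11: I2 finished on SHIFT | I3→R0
cycle 12: I2→R2
cycle 13: I4 read-ops
cycle 15: I4 finished on ADD
cycle 16: I4→R5
cycle 17: issue I5 (LSU)
cycle 18: I5 read-ops | issue I6 (ADD)
cycle 19: I5 finished on LSU
cycle 20: I5→R5
cycle 21: I6 read-ops
cycle 23: I6 finished on ADD
cycle 24: I6→R1

I3 = (3, 4, 5, 11)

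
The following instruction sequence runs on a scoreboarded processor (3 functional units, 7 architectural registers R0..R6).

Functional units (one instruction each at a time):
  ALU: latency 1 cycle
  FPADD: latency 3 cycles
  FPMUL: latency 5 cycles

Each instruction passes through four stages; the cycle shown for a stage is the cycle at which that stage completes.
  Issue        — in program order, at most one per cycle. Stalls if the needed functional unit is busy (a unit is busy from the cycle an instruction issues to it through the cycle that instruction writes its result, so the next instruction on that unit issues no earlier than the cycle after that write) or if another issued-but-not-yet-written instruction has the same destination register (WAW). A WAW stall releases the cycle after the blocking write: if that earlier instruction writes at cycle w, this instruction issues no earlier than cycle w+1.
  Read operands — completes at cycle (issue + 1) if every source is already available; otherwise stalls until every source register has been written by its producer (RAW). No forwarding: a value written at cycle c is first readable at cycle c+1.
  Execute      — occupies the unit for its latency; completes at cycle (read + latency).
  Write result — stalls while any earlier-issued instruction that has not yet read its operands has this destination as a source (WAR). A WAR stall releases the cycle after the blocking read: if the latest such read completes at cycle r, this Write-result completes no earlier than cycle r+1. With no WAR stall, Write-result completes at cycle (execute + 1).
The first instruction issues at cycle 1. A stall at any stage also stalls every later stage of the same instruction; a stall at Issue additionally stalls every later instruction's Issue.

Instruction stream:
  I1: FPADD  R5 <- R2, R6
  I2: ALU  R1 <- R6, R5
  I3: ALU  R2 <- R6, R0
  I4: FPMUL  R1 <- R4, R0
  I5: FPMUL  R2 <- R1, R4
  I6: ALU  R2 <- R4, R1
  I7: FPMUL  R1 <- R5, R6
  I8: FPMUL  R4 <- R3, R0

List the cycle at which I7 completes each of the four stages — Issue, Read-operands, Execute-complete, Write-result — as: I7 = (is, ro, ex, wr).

I7 = (28, 29, 34, 35)

c1: I1 dispatched to FPADD
c2: I1 operands ready | I2 dispatched to ALU
c5: I1 complete
c6: R5←I1
c7: I2 operands ready
c8: I2 complete
c9: R1←I2
c10: I3 dispatched to ALU
c11: I3 operands ready | I4 dispatched to FPMUL
c12: I3 complete | I4 operands ready
c13: R2←I3
c17: I4 complete
c18: R1←I4
c19: I5 dispatched to FPMUL
c20: I5 operands ready
c25: I5 complete
c26: R2←I5
c27: I6 dispatched to ALU
c28: I6 operands ready | I7 dispatched to FPMUL
c29: I6 complete | I7 operands ready
c30: R2←I6
c34: I7 complete
c35: R1←I7
c36: I8 dispatched to FPMUL
c37: I8 operands ready
c42: I8 complete
c43: R4←I8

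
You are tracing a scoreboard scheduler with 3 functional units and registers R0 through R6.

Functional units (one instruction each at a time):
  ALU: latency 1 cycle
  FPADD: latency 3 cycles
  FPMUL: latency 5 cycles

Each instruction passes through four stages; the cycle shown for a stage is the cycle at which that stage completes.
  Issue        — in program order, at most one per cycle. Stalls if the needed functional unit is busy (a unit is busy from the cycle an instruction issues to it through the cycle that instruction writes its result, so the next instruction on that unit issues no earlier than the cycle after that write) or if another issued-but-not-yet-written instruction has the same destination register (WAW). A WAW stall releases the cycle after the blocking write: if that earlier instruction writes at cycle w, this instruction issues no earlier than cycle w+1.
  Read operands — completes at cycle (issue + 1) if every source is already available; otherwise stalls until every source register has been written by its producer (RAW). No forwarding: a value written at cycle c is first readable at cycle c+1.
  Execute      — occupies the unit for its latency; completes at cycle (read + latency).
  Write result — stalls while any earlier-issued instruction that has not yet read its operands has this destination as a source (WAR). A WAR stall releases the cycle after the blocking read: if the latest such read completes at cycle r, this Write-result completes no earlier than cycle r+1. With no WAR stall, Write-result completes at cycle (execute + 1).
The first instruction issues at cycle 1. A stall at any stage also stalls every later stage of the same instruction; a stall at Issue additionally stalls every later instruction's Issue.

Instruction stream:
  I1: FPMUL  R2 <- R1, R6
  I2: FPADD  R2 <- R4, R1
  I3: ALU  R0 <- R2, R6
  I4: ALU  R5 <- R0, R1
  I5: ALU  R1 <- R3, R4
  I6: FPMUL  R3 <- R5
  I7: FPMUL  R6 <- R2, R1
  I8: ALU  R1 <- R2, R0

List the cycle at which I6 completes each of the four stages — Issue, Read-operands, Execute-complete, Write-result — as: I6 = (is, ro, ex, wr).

I6 = (23, 24, 29, 30)

I1  is:1  ro:2  ex:7  wr:8
I2  is:9  ro:10  ex:13  wr:14  — WAW R2: wait I1 write@8
I3  is:10  ro:15  ex:16  wr:17  — RAW R2: wait I2 write@14
I4  is:18  ro:19  ex:20  wr:21  — struct: ALU busy until I3 writes@17
I5  is:22  ro:23  ex:24  wr:25  — struct: ALU busy until I4 writes@21
I6  is:23  ro:24  ex:29  wr:30
I7  is:31  ro:32  ex:37  wr:38  — struct: FPMUL busy until I6 writes@30
I8  is:32  ro:33  ex:34  wr:35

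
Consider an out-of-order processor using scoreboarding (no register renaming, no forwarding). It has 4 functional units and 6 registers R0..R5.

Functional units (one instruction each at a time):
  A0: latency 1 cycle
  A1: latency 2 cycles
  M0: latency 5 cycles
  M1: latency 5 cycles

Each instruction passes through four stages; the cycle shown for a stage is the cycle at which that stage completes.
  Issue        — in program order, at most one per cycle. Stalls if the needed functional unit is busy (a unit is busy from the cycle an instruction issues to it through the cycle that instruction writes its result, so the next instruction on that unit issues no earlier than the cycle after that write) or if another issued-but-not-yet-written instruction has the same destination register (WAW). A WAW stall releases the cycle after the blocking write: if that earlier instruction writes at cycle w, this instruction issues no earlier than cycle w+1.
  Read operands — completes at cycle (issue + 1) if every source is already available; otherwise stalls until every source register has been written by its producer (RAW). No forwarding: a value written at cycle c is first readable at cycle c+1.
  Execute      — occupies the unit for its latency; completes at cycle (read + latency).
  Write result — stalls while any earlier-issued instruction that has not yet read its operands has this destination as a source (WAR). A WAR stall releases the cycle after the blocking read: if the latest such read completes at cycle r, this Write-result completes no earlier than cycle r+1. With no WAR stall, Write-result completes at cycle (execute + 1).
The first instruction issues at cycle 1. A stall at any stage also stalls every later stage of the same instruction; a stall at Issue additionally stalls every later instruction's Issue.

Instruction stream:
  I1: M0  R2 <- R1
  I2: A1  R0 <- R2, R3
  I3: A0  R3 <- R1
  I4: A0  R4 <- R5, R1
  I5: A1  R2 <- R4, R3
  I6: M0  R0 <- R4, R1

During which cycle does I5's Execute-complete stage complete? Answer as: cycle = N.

[1] I1 dispatched to M0
[2] I1 operands ready · I2 dispatched to A1
[3] I3 dispatched to A0
[4] I3 operands ready
[5] I3 complete
[7] I1 complete
[8] R2←I1
[9] I2 operands ready
[10] R3←I3
[11] I2 complete · I4 dispatched to A0
[12] R0←I2 · I4 operands ready
[13] I4 complete · I5 dispatched to A1
[14] R4←I4 · I6 dispatched to M0
[15] I5 operands ready · I6 operands ready
[17] I5 complete
[18] R2←I5
[20] I6 complete
[21] R0←I6

cycle = 17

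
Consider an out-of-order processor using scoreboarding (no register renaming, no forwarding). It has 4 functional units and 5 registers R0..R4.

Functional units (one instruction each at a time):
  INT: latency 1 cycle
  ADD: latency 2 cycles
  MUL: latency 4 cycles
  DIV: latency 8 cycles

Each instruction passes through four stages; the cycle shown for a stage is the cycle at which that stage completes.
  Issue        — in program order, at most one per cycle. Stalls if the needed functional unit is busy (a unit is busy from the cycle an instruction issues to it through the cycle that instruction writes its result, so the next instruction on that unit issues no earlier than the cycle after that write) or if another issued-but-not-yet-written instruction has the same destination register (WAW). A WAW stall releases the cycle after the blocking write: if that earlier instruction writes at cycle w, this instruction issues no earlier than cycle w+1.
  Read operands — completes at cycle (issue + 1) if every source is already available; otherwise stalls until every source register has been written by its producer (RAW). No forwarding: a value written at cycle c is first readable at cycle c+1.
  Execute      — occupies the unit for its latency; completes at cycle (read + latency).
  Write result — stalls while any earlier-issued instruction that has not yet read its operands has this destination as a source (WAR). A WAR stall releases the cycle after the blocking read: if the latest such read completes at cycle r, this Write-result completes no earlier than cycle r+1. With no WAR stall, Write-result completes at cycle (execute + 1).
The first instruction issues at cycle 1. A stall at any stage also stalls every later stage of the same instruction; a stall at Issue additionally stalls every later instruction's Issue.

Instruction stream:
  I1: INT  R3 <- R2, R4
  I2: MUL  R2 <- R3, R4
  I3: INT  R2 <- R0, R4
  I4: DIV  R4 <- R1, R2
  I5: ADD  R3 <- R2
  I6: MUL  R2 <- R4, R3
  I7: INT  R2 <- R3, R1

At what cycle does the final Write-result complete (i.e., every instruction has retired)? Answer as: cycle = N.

cycle = 34

I1  is:1  ro:2  ex:3  wr:4
I2  is:2  ro:5  ex:9  wr:10  — RAW R3: wait I1 write@4
I3  is:11  ro:12  ex:13  wr:14  — WAW R2: wait I2 write@10
I4  is:12  ro:15  ex:23  wr:24  — RAW R2: wait I3 write@14
I5  is:13  ro:15  ex:17  wr:18  — RAW R2: wait I3 write@14
I6  is:15  ro:25  ex:29  wr:30  — WAW R2: wait I3 write@14, RAW R4: wait I4 write@24
I7  is:31  ro:32  ex:33  wr:34  — WAW R2: wait I6 write@30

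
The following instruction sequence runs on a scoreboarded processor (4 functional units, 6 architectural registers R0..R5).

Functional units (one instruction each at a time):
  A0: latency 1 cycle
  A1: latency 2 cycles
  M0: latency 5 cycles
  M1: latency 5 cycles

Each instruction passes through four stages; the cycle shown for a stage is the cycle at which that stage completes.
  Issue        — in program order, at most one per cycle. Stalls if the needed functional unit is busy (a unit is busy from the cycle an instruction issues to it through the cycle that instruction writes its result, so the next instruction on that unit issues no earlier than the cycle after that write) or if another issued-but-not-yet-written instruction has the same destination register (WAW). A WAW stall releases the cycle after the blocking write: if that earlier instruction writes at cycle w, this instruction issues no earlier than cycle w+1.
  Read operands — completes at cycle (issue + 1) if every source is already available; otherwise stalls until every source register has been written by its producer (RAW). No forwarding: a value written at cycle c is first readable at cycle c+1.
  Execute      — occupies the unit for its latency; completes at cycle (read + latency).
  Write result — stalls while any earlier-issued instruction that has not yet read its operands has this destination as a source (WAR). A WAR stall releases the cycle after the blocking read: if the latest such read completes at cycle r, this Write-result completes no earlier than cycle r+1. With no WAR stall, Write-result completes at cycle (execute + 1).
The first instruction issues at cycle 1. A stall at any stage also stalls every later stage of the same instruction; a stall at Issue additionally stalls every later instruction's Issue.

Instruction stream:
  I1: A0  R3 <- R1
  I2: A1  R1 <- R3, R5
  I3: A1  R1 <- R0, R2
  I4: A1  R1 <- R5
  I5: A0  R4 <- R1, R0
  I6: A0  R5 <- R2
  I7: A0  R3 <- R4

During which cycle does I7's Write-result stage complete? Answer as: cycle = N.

cycle = 29

  I1 | 1 | 2 | 3 | 4
  I2 | 2 | 5 | 7 | 8   RAW R3: wait I1 write@4
  I3 | 9 | 10 | 12 | 13   struct: A1 busy until I2 writes@8
  I4 | 14 | 15 | 17 | 18   struct: A1 busy until I3 writes@13
  I5 | 15 | 19 | 20 | 21   RAW R1: wait I4 write@18
  I6 | 22 | 23 | 24 | 25   struct: A0 busy until I5 writes@21
  I7 | 26 | 27 | 28 | 29   struct: A0 busy until I6 writes@25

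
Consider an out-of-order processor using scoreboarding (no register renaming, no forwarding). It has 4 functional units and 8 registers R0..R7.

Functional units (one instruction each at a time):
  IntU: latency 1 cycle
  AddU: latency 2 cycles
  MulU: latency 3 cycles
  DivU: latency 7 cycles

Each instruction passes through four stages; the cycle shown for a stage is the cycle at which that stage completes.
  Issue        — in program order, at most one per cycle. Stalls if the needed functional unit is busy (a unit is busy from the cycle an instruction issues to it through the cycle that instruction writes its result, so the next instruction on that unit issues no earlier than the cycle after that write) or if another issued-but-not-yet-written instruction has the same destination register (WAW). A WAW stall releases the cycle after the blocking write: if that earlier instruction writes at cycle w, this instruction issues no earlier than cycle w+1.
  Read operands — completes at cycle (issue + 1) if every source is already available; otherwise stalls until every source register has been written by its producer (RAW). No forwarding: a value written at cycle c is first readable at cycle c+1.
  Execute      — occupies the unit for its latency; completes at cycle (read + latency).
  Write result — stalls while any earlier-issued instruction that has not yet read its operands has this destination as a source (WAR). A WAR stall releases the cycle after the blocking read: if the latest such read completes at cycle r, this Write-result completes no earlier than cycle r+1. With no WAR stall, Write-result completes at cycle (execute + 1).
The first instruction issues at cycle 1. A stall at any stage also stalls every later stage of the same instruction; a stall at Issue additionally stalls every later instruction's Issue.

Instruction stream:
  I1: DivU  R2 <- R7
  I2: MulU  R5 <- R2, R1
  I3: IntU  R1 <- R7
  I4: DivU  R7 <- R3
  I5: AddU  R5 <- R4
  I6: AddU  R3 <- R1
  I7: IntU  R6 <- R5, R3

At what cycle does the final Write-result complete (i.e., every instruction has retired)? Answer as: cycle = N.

cycle = 28

c1: issue I1 (DivU)
c2: I1 read-ops; issue I2 (MulU)
c3: issue I3 (IntU)
c4: I3 read-ops
c5: I3 finished on IntU
c9: I1 finished on DivU
c10: I1→R2
c11: I2 read-ops; issue I4 (DivU)
c12: I3→R1; I4 read-ops
c14: I2 finished on MulU
c15: I2→R5
c16: issue I5 (AddU)
c17: I5 read-ops
c19: I4 finished on DivU; I5 finished on AddU
c20: I4→R7; I5→R5
c21: issue I6 (AddU)
c22: I6 read-ops; issue I7 (IntU)
c24: I6 finished on AddU
c25: I6→R3
c26: I7 read-ops
c27: I7 finished on IntU
c28: I7→R6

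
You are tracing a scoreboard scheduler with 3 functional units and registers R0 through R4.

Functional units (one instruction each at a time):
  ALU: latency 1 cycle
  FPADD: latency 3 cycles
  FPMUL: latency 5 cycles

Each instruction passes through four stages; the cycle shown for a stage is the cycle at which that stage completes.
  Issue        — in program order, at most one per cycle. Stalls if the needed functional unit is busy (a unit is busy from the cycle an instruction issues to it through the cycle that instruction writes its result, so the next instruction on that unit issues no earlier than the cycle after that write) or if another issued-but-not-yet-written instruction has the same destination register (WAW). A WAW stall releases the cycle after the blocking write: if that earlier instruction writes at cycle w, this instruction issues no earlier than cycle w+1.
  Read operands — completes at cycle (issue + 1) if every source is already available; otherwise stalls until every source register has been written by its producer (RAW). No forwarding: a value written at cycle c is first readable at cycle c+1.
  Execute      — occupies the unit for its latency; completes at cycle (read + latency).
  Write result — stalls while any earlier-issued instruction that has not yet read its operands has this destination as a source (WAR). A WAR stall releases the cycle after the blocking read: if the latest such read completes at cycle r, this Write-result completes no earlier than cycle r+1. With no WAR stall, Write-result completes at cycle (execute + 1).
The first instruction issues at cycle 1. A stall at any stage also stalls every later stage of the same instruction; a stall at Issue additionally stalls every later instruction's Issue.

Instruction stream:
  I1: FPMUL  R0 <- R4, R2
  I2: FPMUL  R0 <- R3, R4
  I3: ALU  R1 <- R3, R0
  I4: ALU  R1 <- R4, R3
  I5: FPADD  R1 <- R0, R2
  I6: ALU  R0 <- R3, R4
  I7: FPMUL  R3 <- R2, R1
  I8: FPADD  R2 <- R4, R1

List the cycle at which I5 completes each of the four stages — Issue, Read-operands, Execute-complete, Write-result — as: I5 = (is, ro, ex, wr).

I5 = (24, 25, 28, 29)

  I1 | 1 | 2 | 7 | 8
  I2 | 9 | 10 | 15 | 16   struct: FPMUL busy until I1 writes@8
  I3 | 10 | 17 | 18 | 19   RAW R0: wait I2 write@16
  I4 | 20 | 21 | 22 | 23   struct: ALU busy until I3 writes@19
  I5 | 24 | 25 | 28 | 29   WAW R1: wait I4 write@23
  I6 | 25 | 26 | 27 | 28
  I7 | 26 | 30 | 35 | 36   RAW R1: wait I5 write@29
  I8 | 30 | 31 | 34 | 35   struct: FPADD busy until I5 writes@29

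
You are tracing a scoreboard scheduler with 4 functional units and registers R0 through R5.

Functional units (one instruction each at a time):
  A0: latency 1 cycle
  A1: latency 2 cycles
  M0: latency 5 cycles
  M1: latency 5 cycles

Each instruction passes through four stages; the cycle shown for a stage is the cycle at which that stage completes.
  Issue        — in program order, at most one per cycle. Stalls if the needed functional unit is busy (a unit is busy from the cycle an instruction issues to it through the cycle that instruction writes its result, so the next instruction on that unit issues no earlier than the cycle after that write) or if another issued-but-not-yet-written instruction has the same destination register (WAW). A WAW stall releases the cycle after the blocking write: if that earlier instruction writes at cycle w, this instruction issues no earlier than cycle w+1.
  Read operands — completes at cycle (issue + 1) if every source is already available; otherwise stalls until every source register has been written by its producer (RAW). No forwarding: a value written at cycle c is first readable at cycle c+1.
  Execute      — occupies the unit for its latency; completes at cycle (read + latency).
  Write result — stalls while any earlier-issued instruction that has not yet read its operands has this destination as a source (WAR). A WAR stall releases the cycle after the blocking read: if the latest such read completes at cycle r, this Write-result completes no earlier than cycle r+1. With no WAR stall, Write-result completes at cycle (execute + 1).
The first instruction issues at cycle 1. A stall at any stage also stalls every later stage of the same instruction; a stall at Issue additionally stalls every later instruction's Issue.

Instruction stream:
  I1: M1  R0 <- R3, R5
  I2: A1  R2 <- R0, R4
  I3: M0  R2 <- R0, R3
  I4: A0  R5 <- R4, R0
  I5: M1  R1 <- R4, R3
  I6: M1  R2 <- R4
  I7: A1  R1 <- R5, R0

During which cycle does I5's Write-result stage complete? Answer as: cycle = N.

cycle = 22

cycle 1: I1 issues→M1
cycle 2: I1 reads | I2 issues→A1
cycle 7: I1 exec-done
cycle 8: I1 writes R0
cycle 9: I2 reads
cycle 11: I2 exec-done
cycle 12: I2 writes R2
cycle 13: I3 issues→M0
cycle 14: I3 reads | I4 issues→A0
cycle 15: I4 reads | I5 issues→M1
cycle 16: I4 exec-done | I5 reads
cycle 17: I4 writes R5
cycle 19: I3 exec-done
cycle 20: I3 writes R2
cycle 21: I5 exec-done
cycle 22: I5 writes R1
cycle 23: I6 issues→M1
cycle 24: I6 reads | I7 issues→A1
cycle 25: I7 reads
cycle 27: I7 exec-done
cycle 28: I7 writes R1
cycle 29: I6 exec-done
cycle 30: I6 writes R2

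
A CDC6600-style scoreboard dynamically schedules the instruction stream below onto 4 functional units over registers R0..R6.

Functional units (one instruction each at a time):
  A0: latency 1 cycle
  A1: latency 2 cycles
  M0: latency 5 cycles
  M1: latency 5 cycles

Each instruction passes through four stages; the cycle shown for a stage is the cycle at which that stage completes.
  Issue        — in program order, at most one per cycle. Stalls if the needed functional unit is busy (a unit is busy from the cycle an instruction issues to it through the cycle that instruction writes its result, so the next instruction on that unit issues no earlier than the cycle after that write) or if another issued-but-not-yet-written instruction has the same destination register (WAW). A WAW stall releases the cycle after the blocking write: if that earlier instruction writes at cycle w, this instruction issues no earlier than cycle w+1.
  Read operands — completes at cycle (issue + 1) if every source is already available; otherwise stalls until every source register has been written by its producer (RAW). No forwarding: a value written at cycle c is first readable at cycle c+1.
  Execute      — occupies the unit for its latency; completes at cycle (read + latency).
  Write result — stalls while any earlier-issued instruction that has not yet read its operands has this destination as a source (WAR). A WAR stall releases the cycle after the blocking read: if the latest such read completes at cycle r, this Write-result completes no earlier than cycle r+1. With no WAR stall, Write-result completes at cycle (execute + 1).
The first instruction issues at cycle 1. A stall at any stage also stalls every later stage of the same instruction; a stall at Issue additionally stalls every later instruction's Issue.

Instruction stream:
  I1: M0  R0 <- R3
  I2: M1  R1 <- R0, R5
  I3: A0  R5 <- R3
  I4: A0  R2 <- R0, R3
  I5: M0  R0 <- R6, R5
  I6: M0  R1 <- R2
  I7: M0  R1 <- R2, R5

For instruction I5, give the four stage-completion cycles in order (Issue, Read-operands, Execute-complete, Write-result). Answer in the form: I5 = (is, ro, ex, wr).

I5 = (12, 13, 18, 19)

t=1  I1 issues→M0
t=2  I1 reads; I2 issues→M1
t=3  I3 issues→A0
t=4  I3 reads
t=5  I3 exec-done
t=7  I1 exec-done
t=8  I1 writes R0
t=9  I2 reads
t=10  I3 writes R5
t=11  I4 issues→A0
t=12  I4 reads; I5 issues→M0
t=13  I4 exec-done; I5 reads
t=14  I2 exec-done; I4 writes R2
t=15  I2 writes R1
t=18  I5 exec-done
t=19  I5 writes R0
t=20  I6 issues→M0
t=21  I6 reads
t=26  I6 exec-done
t=27  I6 writes R1
t=28  I7 issues→M0
t=29  I7 reads
t=34  I7 exec-done
t=35  I7 writes R1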